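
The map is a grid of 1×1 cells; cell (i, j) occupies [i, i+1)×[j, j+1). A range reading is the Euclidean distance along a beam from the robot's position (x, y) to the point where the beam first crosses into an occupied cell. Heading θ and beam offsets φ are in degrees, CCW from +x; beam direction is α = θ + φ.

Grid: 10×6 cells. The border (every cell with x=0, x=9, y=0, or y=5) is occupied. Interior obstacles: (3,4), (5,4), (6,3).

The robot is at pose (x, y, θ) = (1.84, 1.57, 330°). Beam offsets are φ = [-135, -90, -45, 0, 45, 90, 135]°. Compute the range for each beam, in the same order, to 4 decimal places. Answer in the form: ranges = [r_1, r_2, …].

ranges = [0.8696, 0.6582, 0.5901, 1.1400, 7.4126, 2.8059, 3.2455]

beam 1: φ=-135°, α=195°
  d=(-0.9659,-0.2588)  start (1,1)  tX=0.8696 tY=2.2023  stride 1/|dx|=1.0353 1/|dy|=3.8637
    cross x-line → (0,1), t=0.8696 (wall)
  → r_1 = 0.8696
beam 2: φ=-90°, α=240°
  d=(-0.5000,-0.8660)  start (1,1)  tX=1.6800 tY=0.6582  stride 1/|dx|=2.0000 1/|dy|=1.1547
    cross y-line → (1,0), t=0.6582 (wall)
  → r_2 = 0.6582
beam 3: φ=-45°, α=285°
  d=(0.2588,-0.9659)  start (1,1)  tX=0.6182 tY=0.5901  stride 1/|dx|=3.8637 1/|dy|=1.0353
    cross y-line → (1,0), t=0.5901 (wall)
  → r_3 = 0.5901
beam 4: φ=0°, α=330°
  d=(0.8660,-0.5000)  start (1,1)  tX=0.1848 tY=1.1400  stride 1/|dx|=1.1547 1/|dy|=2.0000
    cross x-line → (2,1), t=0.1848
    cross y-line → (2,0), t=1.1400 (wall)
  → r_4 = 1.1400
beam 5: φ=45°, α=15°
  d=(0.9659,0.2588)  start (1,1)  tX=0.1656 tY=1.6614  stride 1/|dx|=1.0353 1/|dy|=3.8637
    cross x-line → (2,1), t=0.1656
    cross x-line → (3,1), t=1.2009
    cross y-line → (3,2), t=1.6614
    cross x-line → (4,2), t=2.2362
    cross x-line → (5,2), t=3.2715
    cross x-line → (6,2), t=4.3067
    cross x-line → (7,2), t=5.3420
    cross y-line → (7,3), t=5.5251
    cross x-line → (8,3), t=6.3773
    cross x-line → (9,3), t=7.4126 (wall)
  → r_5 = 7.4126
beam 6: φ=90°, α=60°
  d=(0.5000,0.8660)  start (1,1)  tX=0.3200 tY=0.4965  stride 1/|dx|=2.0000 1/|dy|=1.1547
    cross x-line → (2,1), t=0.3200
    cross y-line → (2,2), t=0.4965
    cross y-line → (2,3), t=1.6512
    cross x-line → (3,3), t=2.3200
    cross y-line → (3,4), t=2.8059 (wall)
  → r_6 = 2.8059
beam 7: φ=135°, α=105°
  d=(-0.2588,0.9659)  start (1,1)  tX=3.2455 tY=0.4452  stride 1/|dx|=3.8637 1/|dy|=1.0353
    cross y-line → (1,2), t=0.4452
    cross y-line → (1,3), t=1.4804
    cross y-line → (1,4), t=2.5157
    cross x-line → (0,4), t=3.2455 (wall)
  → r_7 = 3.2455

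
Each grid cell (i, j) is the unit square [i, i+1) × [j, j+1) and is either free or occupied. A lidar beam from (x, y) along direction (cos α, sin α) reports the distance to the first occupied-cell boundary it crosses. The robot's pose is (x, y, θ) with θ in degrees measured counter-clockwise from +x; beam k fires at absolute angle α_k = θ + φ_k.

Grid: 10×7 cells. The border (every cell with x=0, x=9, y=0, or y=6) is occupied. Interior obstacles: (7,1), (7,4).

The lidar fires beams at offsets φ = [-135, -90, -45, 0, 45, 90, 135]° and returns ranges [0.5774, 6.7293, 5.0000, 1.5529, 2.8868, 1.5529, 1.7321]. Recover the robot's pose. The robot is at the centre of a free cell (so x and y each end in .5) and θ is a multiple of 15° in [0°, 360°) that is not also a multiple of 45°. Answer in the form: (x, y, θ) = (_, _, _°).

Candidates: 38 free-cell centres × 16 headings = 608 poses. Raycast each; keep the one whose scan matches to 4 dp.
  (2.5, 4.5, 60°): beam 1 = 3.6235 ≠ 0.5774 ✗
  (1.5, 5.5, 15°): beam 1 = 1.0000 ≠ 0.5774 ✗
  (5.5, 4.5, 75°): beam 1 = 3.0000 ≠ 0.5774 ✗
  …
  (7.5, 3.5, 255°): r_1=0.5774, r_2=6.7293, r_3=5.0000, r_4=1.5529, r_5=2.8868, r_6=1.5529, r_7=1.7321 — all match ✓
Unique over the lattice → pose = (7.5, 3.5, 255°).

(x, y, θ) = (7.5, 3.5, 255°)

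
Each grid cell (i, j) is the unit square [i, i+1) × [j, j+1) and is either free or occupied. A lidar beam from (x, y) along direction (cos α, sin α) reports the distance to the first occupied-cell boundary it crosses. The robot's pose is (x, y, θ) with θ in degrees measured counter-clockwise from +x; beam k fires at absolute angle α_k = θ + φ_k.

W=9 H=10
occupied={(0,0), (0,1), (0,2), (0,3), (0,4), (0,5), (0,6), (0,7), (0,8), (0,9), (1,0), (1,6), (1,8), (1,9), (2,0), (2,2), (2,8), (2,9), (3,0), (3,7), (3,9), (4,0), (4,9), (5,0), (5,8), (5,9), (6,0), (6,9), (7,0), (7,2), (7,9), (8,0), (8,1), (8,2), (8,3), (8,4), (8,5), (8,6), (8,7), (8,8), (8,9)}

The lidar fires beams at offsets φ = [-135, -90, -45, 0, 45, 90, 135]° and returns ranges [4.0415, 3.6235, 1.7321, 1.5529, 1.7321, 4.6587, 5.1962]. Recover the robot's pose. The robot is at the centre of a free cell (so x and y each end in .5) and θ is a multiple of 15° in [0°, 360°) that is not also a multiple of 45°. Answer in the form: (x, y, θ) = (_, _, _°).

Candidates: 49 free-cell centres × 16 headings = 784 poses. Raycast each; keep the one whose scan matches to 4 dp.
  (4.5, 7.5, 210°): beam 1 = 1.5529 ≠ 4.0415 ✗
  (2.5, 7.5, 210°): beam 1 = 0.5176 ≠ 4.0415 ✗
  (3.5, 1.5, 195°): beam 1 = 8.6603 ≠ 4.0415 ✗
  (1.5, 7.5, 330°): beam 1 = 0.5176 ≠ 4.0415 ✗
  (5.5, 6.5, 300°): beam 1 = 1.9319 ≠ 4.0415 ✗
  …
  (6.5, 4.5, 345°): r_1=4.0415, r_2=3.6235, r_3=1.7321, r_4=1.5529, r_5=1.7321, r_6=4.6587, r_7=5.1962 — all match ✓
Only this pose fits every beam.

(x, y, θ) = (6.5, 4.5, 345°)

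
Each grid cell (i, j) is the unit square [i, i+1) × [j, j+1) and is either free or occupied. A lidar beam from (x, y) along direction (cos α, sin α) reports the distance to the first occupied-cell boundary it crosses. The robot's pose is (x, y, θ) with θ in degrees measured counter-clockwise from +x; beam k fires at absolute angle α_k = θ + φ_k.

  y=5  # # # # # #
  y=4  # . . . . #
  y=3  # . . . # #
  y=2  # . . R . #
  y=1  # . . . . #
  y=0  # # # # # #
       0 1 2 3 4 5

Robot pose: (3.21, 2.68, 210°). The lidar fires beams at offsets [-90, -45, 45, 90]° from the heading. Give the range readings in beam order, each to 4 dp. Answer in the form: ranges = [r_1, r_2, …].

beam 1: φ=-90°, α=120°
  d=(-0.5000,0.8660)  start (3,2)  tX=0.4200 tY=0.3695  stride 1/|dx|=2.0000 1/|dy|=1.1547
    cross y-line → (3,3), t=0.3695
    cross x-line → (2,3), t=0.4200
    cross y-line → (2,4), t=1.5242
    cross x-line → (1,4), t=2.4200
    cross y-line → (1,5), t=2.6789 (wall)
  → r_1 = 2.6789
beam 2: φ=-45°, α=165°
  d=(-0.9659,0.2588)  start (3,2)  tX=0.2174 tY=1.2364  stride 1/|dx|=1.0353 1/|dy|=3.8637
    cross x-line → (2,2), t=0.2174
    cross y-line → (2,3), t=1.2364
    cross x-line → (1,3), t=1.2527
    cross x-line → (0,3), t=2.2880 (wall)
  → r_2 = 2.2880
beam 3: φ=45°, α=255°
  d=(-0.2588,-0.9659)  start (3,2)  tX=0.8114 tY=0.7040  stride 1/|dx|=3.8637 1/|dy|=1.0353
    cross y-line → (3,1), t=0.7040
    cross x-line → (2,1), t=0.8114
    cross y-line → (2,0), t=1.7393 (wall)
  → r_3 = 1.7393
beam 4: φ=90°, α=300°
  d=(0.5000,-0.8660)  start (3,2)  tX=1.5800 tY=0.7852  stride 1/|dx|=2.0000 1/|dy|=1.1547
    cross y-line → (3,1), t=0.7852
    cross x-line → (4,1), t=1.5800
    cross y-line → (4,0), t=1.9399 (wall)
  → r_4 = 1.9399

ranges = [2.6789, 2.2880, 1.7393, 1.9399]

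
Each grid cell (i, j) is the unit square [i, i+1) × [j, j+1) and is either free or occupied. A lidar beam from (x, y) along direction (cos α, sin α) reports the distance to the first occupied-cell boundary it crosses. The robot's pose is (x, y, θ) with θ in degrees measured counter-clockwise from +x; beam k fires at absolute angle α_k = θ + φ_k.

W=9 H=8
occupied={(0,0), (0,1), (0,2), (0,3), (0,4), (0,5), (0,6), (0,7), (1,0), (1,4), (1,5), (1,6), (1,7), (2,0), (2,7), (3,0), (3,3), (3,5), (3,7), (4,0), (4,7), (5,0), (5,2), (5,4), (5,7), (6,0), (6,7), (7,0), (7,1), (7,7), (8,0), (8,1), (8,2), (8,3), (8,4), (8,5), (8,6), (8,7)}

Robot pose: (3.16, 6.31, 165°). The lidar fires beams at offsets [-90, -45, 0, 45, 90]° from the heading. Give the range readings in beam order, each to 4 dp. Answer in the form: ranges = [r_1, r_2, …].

beam 1: φ=-90°, α=75°
  cosα=0.2588 sinα=0.9659 | (3,6) | tMaxX 3.2455 tMaxY 0.7143 | tΔX 3.8637 tΔY 1.0353
    t=0.7143 [y] (3,7) — stop
  → r_1 = 0.7143
beam 2: φ=-45°, α=120°
  cosα=-0.5000 sinα=0.8660 | (3,6) | tMaxX 0.3200 tMaxY 0.7967 | tΔX 2.0000 tΔY 1.1547
    t=0.3200 [x] (2,6)
    t=0.7967 [y] (2,7) — stop
  → r_2 = 0.7967
beam 3: φ=0°, α=165°
  cosα=-0.9659 sinα=0.2588 | (3,6) | tMaxX 0.1656 tMaxY 2.6660 | tΔX 1.0353 tΔY 3.8637
    t=0.1656 [x] (2,6)
    t=1.2009 [x] (1,6) — stop
  → r_3 = 1.2009
beam 4: φ=45°, α=210°
  cosα=-0.8660 sinα=-0.5000 | (3,6) | tMaxX 0.1848 tMaxY 0.6200 | tΔX 1.1547 tΔY 2.0000
    t=0.1848 [x] (2,6)
    t=0.6200 [y] (2,5)
    t=1.3395 [x] (1,5) — stop
  → r_4 = 1.3395
beam 5: φ=90°, α=255°
  cosα=-0.2588 sinα=-0.9659 | (3,6) | tMaxX 0.6182 tMaxY 0.3209 | tΔX 3.8637 tΔY 1.0353
    t=0.3209 [y] (3,5) — stop
  → r_5 = 0.3209

ranges = [0.7143, 0.7967, 1.2009, 1.3395, 0.3209]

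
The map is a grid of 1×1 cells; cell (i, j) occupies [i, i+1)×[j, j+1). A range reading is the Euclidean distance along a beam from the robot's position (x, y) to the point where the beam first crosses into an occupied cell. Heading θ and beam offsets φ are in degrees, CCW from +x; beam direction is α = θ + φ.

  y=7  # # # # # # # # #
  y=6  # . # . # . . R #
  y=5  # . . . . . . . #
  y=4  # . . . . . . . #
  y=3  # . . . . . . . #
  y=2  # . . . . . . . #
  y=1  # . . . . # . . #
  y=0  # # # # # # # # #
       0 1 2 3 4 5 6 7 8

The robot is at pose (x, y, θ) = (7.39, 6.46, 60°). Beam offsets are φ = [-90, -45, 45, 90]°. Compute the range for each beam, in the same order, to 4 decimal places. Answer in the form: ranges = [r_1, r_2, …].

beam 1: φ=-90°, α=330°
  direction (0.8660, -0.5000); cell (7,6); t to first gridline: x 0.7044, y 0.9200 (then +1.1547 / +2.0000)
    (8,6) via x @ 0.7044  # hit
  → r_1 = 0.7044
beam 2: φ=-45°, α=15°
  direction (0.9659, 0.2588); cell (7,6); t to first gridline: x 0.6315, y 2.0864 (then +1.0353 / +3.8637)
    (8,6) via x @ 0.6315  # hit
  → r_2 = 0.6315
beam 3: φ=45°, α=105°
  direction (-0.2588, 0.9659); cell (7,6); t to first gridline: x 1.5068, y 0.5590 (then +3.8637 / +1.0353)
    (7,7) via y @ 0.5590  # hit
  → r_3 = 0.5590
beam 4: φ=90°, α=150°
  direction (-0.8660, 0.5000); cell (7,6); t to first gridline: x 0.4503, y 1.0800 (then +1.1547 / +2.0000)
    (6,6) via x @ 0.4503
    (6,7) via y @ 1.0800  # hit
  → r_4 = 1.0800

ranges = [0.7044, 0.6315, 0.5590, 1.0800]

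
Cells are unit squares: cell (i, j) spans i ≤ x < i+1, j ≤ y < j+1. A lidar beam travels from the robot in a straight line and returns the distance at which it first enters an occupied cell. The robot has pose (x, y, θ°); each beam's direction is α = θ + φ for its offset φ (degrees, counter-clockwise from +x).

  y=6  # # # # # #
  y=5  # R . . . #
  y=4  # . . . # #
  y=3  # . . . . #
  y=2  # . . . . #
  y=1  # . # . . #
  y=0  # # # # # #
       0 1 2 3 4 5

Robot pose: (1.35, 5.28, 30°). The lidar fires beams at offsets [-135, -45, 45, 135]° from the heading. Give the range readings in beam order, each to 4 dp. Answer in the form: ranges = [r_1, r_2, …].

ranges = [1.3523, 2.7435, 0.7454, 0.3623]

beam 1: φ=-135°, α=255°
  direction (-0.2588, -0.9659); cell (1,5); t to first gridline: x 1.3523, y 0.2899 (then +3.8637 / +1.0353)
    (1,4) via y @ 0.2899
    (1,3) via y @ 1.3252
    (0,3) via x @ 1.3523  # hit
  → r_1 = 1.3523
beam 2: φ=-45°, α=345°
  direction (0.9659, -0.2588); cell (1,5); t to first gridline: x 0.6729, y 1.0818 (then +1.0353 / +3.8637)
    (2,5) via x @ 0.6729
    (2,4) via y @ 1.0818
    (3,4) via x @ 1.7082
    (4,4) via x @ 2.7435  # hit
  → r_2 = 2.7435
beam 3: φ=45°, α=75°
  direction (0.2588, 0.9659); cell (1,5); t to first gridline: x 2.5114, y 0.7454 (then +3.8637 / +1.0353)
    (1,6) via y @ 0.7454  # hit
  → r_3 = 0.7454
beam 4: φ=135°, α=165°
  direction (-0.9659, 0.2588); cell (1,5); t to first gridline: x 0.3623, y 2.7819 (then +1.0353 / +3.8637)
    (0,5) via x @ 0.3623  # hit
  → r_4 = 0.3623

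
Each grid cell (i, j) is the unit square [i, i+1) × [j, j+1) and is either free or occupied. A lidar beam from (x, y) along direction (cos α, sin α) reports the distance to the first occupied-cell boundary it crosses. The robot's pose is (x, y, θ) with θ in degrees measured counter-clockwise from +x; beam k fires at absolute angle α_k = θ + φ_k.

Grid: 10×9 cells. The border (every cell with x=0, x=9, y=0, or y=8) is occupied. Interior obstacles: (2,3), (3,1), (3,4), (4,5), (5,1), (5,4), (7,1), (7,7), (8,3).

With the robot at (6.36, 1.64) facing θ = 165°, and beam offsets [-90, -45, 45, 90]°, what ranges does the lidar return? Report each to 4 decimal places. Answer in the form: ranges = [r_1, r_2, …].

ranges = [5.5491, 3.8798, 0.4157, 0.6626]

beam 1: φ=-90°, α=75°
  direction (0.2588, 0.9659); cell (6,1); t to first gridline: x 2.4728, y 0.3727 (then +3.8637 / +1.0353)
    (6,2) via y @ 0.3727
    (6,3) via y @ 1.4080
    (6,4) via y @ 2.4433
    (7,4) via x @ 2.4728
    (7,5) via y @ 3.4785
    (7,6) via y @ 4.5138
    (7,7) via y @ 5.5491  # hit
  → r_1 = 5.5491
beam 2: φ=-45°, α=120°
  direction (-0.5000, 0.8660); cell (6,1); t to first gridline: x 0.7200, y 0.4157 (then +2.0000 / +1.1547)
    (6,2) via y @ 0.4157
    (5,2) via x @ 0.7200
    (5,3) via y @ 1.5704
    (4,3) via x @ 2.7200
    (4,4) via y @ 2.7251
    (4,5) via y @ 3.8798  # hit
  → r_2 = 3.8798
beam 3: φ=45°, α=210°
  direction (-0.8660, -0.5000); cell (6,1); t to first gridline: x 0.4157, y 1.2800 (then +1.1547 / +2.0000)
    (5,1) via x @ 0.4157  # hit
  → r_3 = 0.4157
beam 4: φ=90°, α=255°
  direction (-0.2588, -0.9659); cell (6,1); t to first gridline: x 1.3909, y 0.6626 (then +3.8637 / +1.0353)
    (6,0) via y @ 0.6626  # hit
  → r_4 = 0.6626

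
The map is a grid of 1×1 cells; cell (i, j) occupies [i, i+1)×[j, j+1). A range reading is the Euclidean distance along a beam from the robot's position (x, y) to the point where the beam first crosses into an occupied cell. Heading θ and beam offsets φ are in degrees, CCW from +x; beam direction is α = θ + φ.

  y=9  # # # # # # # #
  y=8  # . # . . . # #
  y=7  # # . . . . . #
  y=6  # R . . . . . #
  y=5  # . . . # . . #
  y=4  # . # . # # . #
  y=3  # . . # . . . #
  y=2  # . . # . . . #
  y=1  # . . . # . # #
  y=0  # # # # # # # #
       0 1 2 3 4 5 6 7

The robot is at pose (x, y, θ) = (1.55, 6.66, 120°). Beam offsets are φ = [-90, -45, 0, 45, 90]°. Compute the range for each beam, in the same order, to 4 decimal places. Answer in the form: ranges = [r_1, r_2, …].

beam 1: φ=-90°, α=30°
  cosα=0.8660 sinα=0.5000 | (1,6) | tMaxX 0.5196 tMaxY 0.6800 | tΔX 1.1547 tΔY 2.0000
    t=0.5196 [x] (2,6)
    t=0.6800 [y] (2,7)
    t=1.6743 [x] (3,7)
    t=2.6800 [y] (3,8)
    t=2.8290 [x] (4,8)
    t=3.9837 [x] (5,8)
    t=4.6800 [y] (5,9) — stop
  → r_1 = 4.6800
beam 2: φ=-45°, α=75°
  cosα=0.2588 sinα=0.9659 | (1,6) | tMaxX 1.7387 tMaxY 0.3520 | tΔX 3.8637 tΔY 1.0353
    t=0.3520 [y] (1,7) — stop
  → r_2 = 0.3520
beam 3: φ=0°, α=120°
  cosα=-0.5000 sinα=0.8660 | (1,6) | tMaxX 1.1000 tMaxY 0.3926 | tΔX 2.0000 tΔY 1.1547
    t=0.3926 [y] (1,7) — stop
  → r_3 = 0.3926
beam 4: φ=45°, α=165°
  cosα=-0.9659 sinα=0.2588 | (1,6) | tMaxX 0.5694 tMaxY 1.3137 | tΔX 1.0353 tΔY 3.8637
    t=0.5694 [x] (0,6) — stop
  → r_4 = 0.5694
beam 5: φ=90°, α=210°
  cosα=-0.8660 sinα=-0.5000 | (1,6) | tMaxX 0.6351 tMaxY 1.3200 | tΔX 1.1547 tΔY 2.0000
    t=0.6351 [x] (0,6) — stop
  → r_5 = 0.6351

ranges = [4.6800, 0.3520, 0.3926, 0.5694, 0.6351]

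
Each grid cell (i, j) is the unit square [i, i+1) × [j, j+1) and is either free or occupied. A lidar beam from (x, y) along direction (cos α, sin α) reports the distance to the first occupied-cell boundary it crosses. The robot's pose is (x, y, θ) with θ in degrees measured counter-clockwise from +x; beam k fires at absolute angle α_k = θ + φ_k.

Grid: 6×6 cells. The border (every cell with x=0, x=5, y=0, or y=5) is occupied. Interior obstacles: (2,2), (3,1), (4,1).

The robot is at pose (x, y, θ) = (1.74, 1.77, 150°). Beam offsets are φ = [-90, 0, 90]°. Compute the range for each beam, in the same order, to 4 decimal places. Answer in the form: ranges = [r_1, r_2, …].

beam 1: φ=-90°, α=60°
  d=(0.5000,0.8660)  start (1,1)  tX=0.5200 tY=0.2656  stride 1/|dx|=2.0000 1/|dy|=1.1547
    cross y-line → (1,2), t=0.2656
    cross x-line → (2,2), t=0.5200 (wall)
  → r_1 = 0.5200
beam 2: φ=0°, α=150°
  d=(-0.8660,0.5000)  start (1,1)  tX=0.8545 tY=0.4600  stride 1/|dx|=1.1547 1/|dy|=2.0000
    cross y-line → (1,2), t=0.4600
    cross x-line → (0,2), t=0.8545 (wall)
  → r_2 = 0.8545
beam 3: φ=90°, α=240°
  d=(-0.5000,-0.8660)  start (1,1)  tX=1.4800 tY=0.8891  stride 1/|dx|=2.0000 1/|dy|=1.1547
    cross y-line → (1,0), t=0.8891 (wall)
  → r_3 = 0.8891

ranges = [0.5200, 0.8545, 0.8891]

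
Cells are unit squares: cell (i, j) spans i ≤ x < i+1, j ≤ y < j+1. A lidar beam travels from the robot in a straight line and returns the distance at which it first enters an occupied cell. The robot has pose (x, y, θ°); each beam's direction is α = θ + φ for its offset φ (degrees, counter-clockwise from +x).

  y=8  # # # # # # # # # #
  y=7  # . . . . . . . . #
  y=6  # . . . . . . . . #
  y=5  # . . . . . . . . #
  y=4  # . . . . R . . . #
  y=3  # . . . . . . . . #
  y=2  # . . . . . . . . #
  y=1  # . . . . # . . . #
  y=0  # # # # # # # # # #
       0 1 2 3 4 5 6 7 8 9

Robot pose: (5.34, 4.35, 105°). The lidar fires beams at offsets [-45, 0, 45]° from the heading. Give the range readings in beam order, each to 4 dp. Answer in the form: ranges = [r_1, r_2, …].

beam 1: φ=-45°, α=60°
  direction (0.5000, 0.8660); cell (5,4); t to first gridline: x 1.3200, y 0.7506 (then +2.0000 / +1.1547)
    (5,5) via y @ 0.7506
    (6,5) via x @ 1.3200
    (6,6) via y @ 1.9053
    (6,7) via y @ 3.0600
    (7,7) via x @ 3.3200
    (7,8) via y @ 4.2147  # hit
  → r_1 = 4.2147
beam 2: φ=0°, α=105°
  direction (-0.2588, 0.9659); cell (5,4); t to first gridline: x 1.3137, y 0.6729 (then +3.8637 / +1.0353)
    (5,5) via y @ 0.6729
    (4,5) via x @ 1.3137
    (4,6) via y @ 1.7082
    (4,7) via y @ 2.7435
    (4,8) via y @ 3.7788  # hit
  → r_2 = 3.7788
beam 3: φ=45°, α=150°
  direction (-0.8660, 0.5000); cell (5,4); t to first gridline: x 0.3926, y 1.3000 (then +1.1547 / +2.0000)
    (4,4) via x @ 0.3926
    (4,5) via y @ 1.3000
    (3,5) via x @ 1.5473
    (2,5) via x @ 2.7020
    (2,6) via y @ 3.3000
    (1,6) via x @ 3.8567
    (0,6) via x @ 5.0114  # hit
  → r_3 = 5.0114

ranges = [4.2147, 3.7788, 5.0114]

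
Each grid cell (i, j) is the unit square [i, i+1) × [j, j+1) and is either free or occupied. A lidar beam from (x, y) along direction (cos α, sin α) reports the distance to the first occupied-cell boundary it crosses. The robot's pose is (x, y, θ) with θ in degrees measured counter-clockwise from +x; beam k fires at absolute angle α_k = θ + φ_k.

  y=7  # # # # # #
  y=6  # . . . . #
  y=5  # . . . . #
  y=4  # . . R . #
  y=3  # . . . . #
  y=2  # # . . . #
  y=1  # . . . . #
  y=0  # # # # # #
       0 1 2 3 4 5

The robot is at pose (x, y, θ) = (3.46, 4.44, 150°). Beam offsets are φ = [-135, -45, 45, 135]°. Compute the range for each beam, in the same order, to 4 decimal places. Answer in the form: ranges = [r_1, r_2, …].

ranges = [1.5943, 2.6503, 2.5468, 3.5614]

beam 1: φ=-135°, α=15°
  d=(0.9659,0.2588)  start (3,4)  tX=0.5590 tY=2.1637  stride 1/|dx|=1.0353 1/|dy|=3.8637
    cross x-line → (4,4), t=0.5590
    cross x-line → (5,4), t=1.5943 (wall)
  → r_1 = 1.5943
beam 2: φ=-45°, α=105°
  d=(-0.2588,0.9659)  start (3,4)  tX=1.7773 tY=0.5798  stride 1/|dx|=3.8637 1/|dy|=1.0353
    cross y-line → (3,5), t=0.5798
    cross y-line → (3,6), t=1.6150
    cross x-line → (2,6), t=1.7773
    cross y-line → (2,7), t=2.6503 (wall)
  → r_2 = 2.6503
beam 3: φ=45°, α=195°
  d=(-0.9659,-0.2588)  start (3,4)  tX=0.4762 tY=1.7000  stride 1/|dx|=1.0353 1/|dy|=3.8637
    cross x-line → (2,4), t=0.4762
    cross x-line → (1,4), t=1.5115
    cross y-line → (1,3), t=1.7000
    cross x-line → (0,3), t=2.5468 (wall)
  → r_3 = 2.5468
beam 4: φ=135°, α=285°
  d=(0.2588,-0.9659)  start (3,4)  tX=2.0864 tY=0.4555  stride 1/|dx|=3.8637 1/|dy|=1.0353
    cross y-line → (3,3), t=0.4555
    cross y-line → (3,2), t=1.4908
    cross x-line → (4,2), t=2.0864
    cross y-line → (4,1), t=2.5261
    cross y-line → (4,0), t=3.5614 (wall)
  → r_4 = 3.5614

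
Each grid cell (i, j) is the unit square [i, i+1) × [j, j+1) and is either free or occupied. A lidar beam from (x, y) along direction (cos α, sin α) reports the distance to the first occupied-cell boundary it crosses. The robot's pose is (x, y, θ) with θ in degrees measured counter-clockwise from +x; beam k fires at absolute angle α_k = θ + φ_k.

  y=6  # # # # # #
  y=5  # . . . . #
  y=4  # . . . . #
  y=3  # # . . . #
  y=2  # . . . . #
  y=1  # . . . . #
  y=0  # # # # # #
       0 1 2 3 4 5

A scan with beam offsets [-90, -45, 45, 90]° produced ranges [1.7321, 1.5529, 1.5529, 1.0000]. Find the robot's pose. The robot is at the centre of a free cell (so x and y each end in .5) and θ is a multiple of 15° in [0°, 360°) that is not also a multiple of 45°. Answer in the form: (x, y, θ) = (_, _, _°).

Enumerate (i+0.5, j+0.5, θ) over the 19 free cells and 16 admissible headings. For each, cast all 4 beams and compare to the given ranges.
  (4.5, 2.5, 120°): beam 1 = 0.5774 ≠ 1.7321 ✗
  (2.5, 5.5, 345°): beam 1 = 1.9319 ≠ 1.7321 ✗
  (4.5, 1.5, 60°): beam 1 = 0.5774 ≠ 1.7321 ✗
  (2.5, 2.5, 240°): beam 1 = 1.0000 ≠ 1.7321 ✗
  (3.5, 4.5, 120°): beam 3 = 2.5882 ≠ 1.5529 ✗
  …
  (2.5, 4.5, 150°): r_1=1.7321, r_2=1.5529, r_3=1.5529, r_4=1.0000 — all match ✓
Only this pose fits every beam.

(x, y, θ) = (2.5, 4.5, 150°)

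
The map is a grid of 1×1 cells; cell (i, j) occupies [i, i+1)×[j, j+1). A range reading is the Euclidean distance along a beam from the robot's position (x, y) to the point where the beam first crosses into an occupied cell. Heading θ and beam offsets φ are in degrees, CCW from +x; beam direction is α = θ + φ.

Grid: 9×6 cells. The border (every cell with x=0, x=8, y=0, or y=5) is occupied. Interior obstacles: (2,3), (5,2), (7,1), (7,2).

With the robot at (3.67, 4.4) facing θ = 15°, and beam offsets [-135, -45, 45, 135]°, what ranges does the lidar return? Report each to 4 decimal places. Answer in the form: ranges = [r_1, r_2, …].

beam 1: φ=-135°, α=240°
  d=(-0.5000,-0.8660)  start (3,4)  tX=1.3400 tY=0.4619  stride 1/|dx|=2.0000 1/|dy|=1.1547
    cross y-line → (3,3), t=0.4619
    cross x-line → (2,3), t=1.3400 (wall)
  → r_1 = 1.3400
beam 2: φ=-45°, α=330°
  d=(0.8660,-0.5000)  start (3,4)  tX=0.3811 tY=0.8000  stride 1/|dx|=1.1547 1/|dy|=2.0000
    cross x-line → (4,4), t=0.3811
    cross y-line → (4,3), t=0.8000
    cross x-line → (5,3), t=1.5358
    cross x-line → (6,3), t=2.6905
    cross y-line → (6,2), t=2.8000
    cross x-line → (7,2), t=3.8452 (wall)
  → r_2 = 3.8452
beam 3: φ=45°, α=60°
  d=(0.5000,0.8660)  start (3,4)  tX=0.6600 tY=0.6928  stride 1/|dx|=2.0000 1/|dy|=1.1547
    cross x-line → (4,4), t=0.6600
    cross y-line → (4,5), t=0.6928 (wall)
  → r_3 = 0.6928
beam 4: φ=135°, α=150°
  d=(-0.8660,0.5000)  start (3,4)  tX=0.7736 tY=1.2000  stride 1/|dx|=1.1547 1/|dy|=2.0000
    cross x-line → (2,4), t=0.7736
    cross y-line → (2,5), t=1.2000 (wall)
  → r_4 = 1.2000

ranges = [1.3400, 3.8452, 0.6928, 1.2000]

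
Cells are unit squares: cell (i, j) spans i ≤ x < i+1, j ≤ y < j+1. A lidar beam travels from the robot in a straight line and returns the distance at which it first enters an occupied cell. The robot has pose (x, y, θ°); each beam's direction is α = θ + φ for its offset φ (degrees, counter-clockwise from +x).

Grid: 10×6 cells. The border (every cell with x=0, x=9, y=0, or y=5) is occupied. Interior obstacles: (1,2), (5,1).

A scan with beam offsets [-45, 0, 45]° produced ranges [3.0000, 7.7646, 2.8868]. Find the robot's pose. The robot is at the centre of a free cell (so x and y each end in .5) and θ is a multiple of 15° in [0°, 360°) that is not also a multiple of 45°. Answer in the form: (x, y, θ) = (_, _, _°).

(x, y, θ) = (8.5, 3.5, 195°)

The pose lattice has 30·16 = 480 candidates. Test each by forward raycasting.
  (8.5, 2.5, 330°): beam 1 = 1.5529 ≠ 3.0000 ✗
  (6.5, 2.5, 300°): beam 1 = 1.5529 ≠ 3.0000 ✗
  (5.5, 4.5, 120°): beam 1 = 0.5176 ≠ 3.0000 ✗
  (7.5, 4.5, 210°): beam 1 = 1.9319 ≠ 3.0000 ✗
  (4.5, 1.5, 345°): beam 1 = 0.5774 ≠ 3.0000 ✗
  …
  (8.5, 3.5, 195°): r_1=3.0000, r_2=7.7646, r_3=2.8868 — all match ✓
Only this pose fits every beam.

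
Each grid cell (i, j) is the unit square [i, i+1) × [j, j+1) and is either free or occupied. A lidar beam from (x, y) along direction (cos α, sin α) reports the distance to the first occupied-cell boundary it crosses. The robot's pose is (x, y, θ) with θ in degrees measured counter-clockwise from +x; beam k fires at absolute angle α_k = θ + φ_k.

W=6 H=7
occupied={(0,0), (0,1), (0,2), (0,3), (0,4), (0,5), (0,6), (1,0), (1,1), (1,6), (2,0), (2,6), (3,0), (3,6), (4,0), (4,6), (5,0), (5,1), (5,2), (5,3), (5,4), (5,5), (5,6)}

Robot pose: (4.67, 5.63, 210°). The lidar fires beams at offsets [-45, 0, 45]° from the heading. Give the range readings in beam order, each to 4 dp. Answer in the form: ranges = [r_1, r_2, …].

beam 1: φ=-45°, α=165°
  cosα=-0.9659 sinα=0.2588 | (4,5) | tMaxX 0.6936 tMaxY 1.4296 | tΔX 1.0353 tΔY 3.8637
    t=0.6936 [x] (3,5)
    t=1.4296 [y] (3,6) — stop
  → r_1 = 1.4296
beam 2: φ=0°, α=210°
  cosα=-0.8660 sinα=-0.5000 | (4,5) | tMaxX 0.7736 tMaxY 1.2600 | tΔX 1.1547 tΔY 2.0000
    t=0.7736 [x] (3,5)
    t=1.2600 [y] (3,4)
    t=1.9283 [x] (2,4)
    t=3.0831 [x] (1,4)
    t=3.2600 [y] (1,3)
    t=4.2378 [x] (0,3) — stop
  → r_2 = 4.2378
beam 3: φ=45°, α=255°
  cosα=-0.2588 sinα=-0.9659 | (4,5) | tMaxX 2.5887 tMaxY 0.6522 | tΔX 3.8637 tΔY 1.0353
    t=0.6522 [y] (4,4)
    t=1.6875 [y] (4,3)
    t=2.5887 [x] (3,3)
    t=2.7228 [y] (3,2)
    t=3.7581 [y] (3,1)
    t=4.7933 [y] (3,0) — stop
  → r_3 = 4.7933

ranges = [1.4296, 4.2378, 4.7933]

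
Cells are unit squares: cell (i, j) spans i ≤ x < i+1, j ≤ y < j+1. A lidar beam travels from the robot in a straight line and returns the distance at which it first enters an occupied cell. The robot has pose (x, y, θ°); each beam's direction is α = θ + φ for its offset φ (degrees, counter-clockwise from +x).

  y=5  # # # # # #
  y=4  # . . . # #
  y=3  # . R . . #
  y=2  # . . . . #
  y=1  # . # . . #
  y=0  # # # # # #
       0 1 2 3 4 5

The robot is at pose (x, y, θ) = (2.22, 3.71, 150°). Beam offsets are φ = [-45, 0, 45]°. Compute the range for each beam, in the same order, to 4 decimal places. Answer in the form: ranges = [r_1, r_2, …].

ranges = [1.3355, 1.4087, 1.2630]

beam 1: φ=-45°, α=105°
  direction (-0.2588, 0.9659); cell (2,3); t to first gridline: x 0.8500, y 0.3002 (then +3.8637 / +1.0353)
    (2,4) via y @ 0.3002
    (1,4) via x @ 0.8500
    (1,5) via y @ 1.3355  # hit
  → r_1 = 1.3355
beam 2: φ=0°, α=150°
  direction (-0.8660, 0.5000); cell (2,3); t to first gridline: x 0.2540, y 0.5800 (then +1.1547 / +2.0000)
    (1,3) via x @ 0.2540
    (1,4) via y @ 0.5800
    (0,4) via x @ 1.4087  # hit
  → r_2 = 1.4087
beam 3: φ=45°, α=195°
  direction (-0.9659, -0.2588); cell (2,3); t to first gridline: x 0.2278, y 2.7432 (then +1.0353 / +3.8637)
    (1,3) via x @ 0.2278
    (0,3) via x @ 1.2630  # hit
  → r_3 = 1.2630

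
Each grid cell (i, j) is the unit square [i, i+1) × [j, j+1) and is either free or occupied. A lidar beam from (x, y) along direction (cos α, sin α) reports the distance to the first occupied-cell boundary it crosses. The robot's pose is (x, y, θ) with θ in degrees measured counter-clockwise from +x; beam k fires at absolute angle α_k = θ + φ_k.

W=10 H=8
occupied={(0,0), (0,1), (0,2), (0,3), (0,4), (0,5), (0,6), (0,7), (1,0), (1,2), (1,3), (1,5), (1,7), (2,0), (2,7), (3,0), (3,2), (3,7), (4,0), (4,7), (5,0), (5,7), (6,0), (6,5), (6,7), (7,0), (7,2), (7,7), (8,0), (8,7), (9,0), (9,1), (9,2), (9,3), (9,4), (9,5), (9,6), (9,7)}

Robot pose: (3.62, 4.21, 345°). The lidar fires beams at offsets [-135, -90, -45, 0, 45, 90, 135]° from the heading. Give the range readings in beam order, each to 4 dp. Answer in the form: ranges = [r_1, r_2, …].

beam 1: φ=-135°, α=210°
  d=(-0.8660,-0.5000)  start (3,4)  tX=0.7159 tY=0.4200  stride 1/|dx|=1.1547 1/|dy|=2.0000
    cross y-line → (3,3), t=0.4200
    cross x-line → (2,3), t=0.7159
    cross x-line → (1,3), t=1.8706 (wall)
  → r_1 = 1.8706
beam 2: φ=-90°, α=255°
  d=(-0.2588,-0.9659)  start (3,4)  tX=2.3955 tY=0.2174  stride 1/|dx|=3.8637 1/|dy|=1.0353
    cross y-line → (3,3), t=0.2174
    cross y-line → (3,2), t=1.2527 (wall)
  → r_2 = 1.2527
beam 3: φ=-45°, α=300°
  d=(0.5000,-0.8660)  start (3,4)  tX=0.7600 tY=0.2425  stride 1/|dx|=2.0000 1/|dy|=1.1547
    cross y-line → (3,3), t=0.2425
    cross x-line → (4,3), t=0.7600
    cross y-line → (4,2), t=1.3972
    cross y-line → (4,1), t=2.5519
    cross x-line → (5,1), t=2.7600
    cross y-line → (5,0), t=3.7066 (wall)
  → r_3 = 3.7066
beam 4: φ=0°, α=345°
  d=(0.9659,-0.2588)  start (3,4)  tX=0.3934 tY=0.8114  stride 1/|dx|=1.0353 1/|dy|=3.8637
    cross x-line → (4,4), t=0.3934
    cross y-line → (4,3), t=0.8114
    cross x-line → (5,3), t=1.4287
    cross x-line → (6,3), t=2.4640
    cross x-line → (7,3), t=3.4992
    cross x-line → (8,3), t=4.5345
    cross y-line → (8,2), t=4.6751
    cross x-line → (9,2), t=5.5698 (wall)
  → r_4 = 5.5698
beam 5: φ=45°, α=30°
  d=(0.8660,0.5000)  start (3,4)  tX=0.4388 tY=1.5800  stride 1/|dx|=1.1547 1/|dy|=2.0000
    cross x-line → (4,4), t=0.4388
    cross y-line → (4,5), t=1.5800
    cross x-line → (5,5), t=1.5935
    cross x-line → (6,5), t=2.7482 (wall)
  → r_5 = 2.7482
beam 6: φ=90°, α=75°
  d=(0.2588,0.9659)  start (3,4)  tX=1.4682 tY=0.8179  stride 1/|dx|=3.8637 1/|dy|=1.0353
    cross y-line → (3,5), t=0.8179
    cross x-line → (4,5), t=1.4682
    cross y-line → (4,6), t=1.8531
    cross y-line → (4,7), t=2.8884 (wall)
  → r_6 = 2.8884
beam 7: φ=135°, α=120°
  d=(-0.5000,0.8660)  start (3,4)  tX=1.2400 tY=0.9122  stride 1/|dx|=2.0000 1/|dy|=1.1547
    cross y-line → (3,5), t=0.9122
    cross x-line → (2,5), t=1.2400
    cross y-line → (2,6), t=2.0669
    cross y-line → (2,7), t=3.2216 (wall)
  → r_7 = 3.2216

ranges = [1.8706, 1.2527, 3.7066, 5.5698, 2.7482, 2.8884, 3.2216]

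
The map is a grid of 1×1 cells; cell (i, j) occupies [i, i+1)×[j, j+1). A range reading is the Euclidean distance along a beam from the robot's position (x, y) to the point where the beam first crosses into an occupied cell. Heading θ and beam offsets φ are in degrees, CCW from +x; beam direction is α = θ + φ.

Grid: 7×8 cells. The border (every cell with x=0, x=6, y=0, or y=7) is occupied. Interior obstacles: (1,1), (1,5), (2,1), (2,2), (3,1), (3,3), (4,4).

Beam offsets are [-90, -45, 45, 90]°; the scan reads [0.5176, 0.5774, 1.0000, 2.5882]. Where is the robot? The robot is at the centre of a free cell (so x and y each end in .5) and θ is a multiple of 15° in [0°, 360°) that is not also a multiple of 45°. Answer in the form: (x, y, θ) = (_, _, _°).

Enumerate (i+0.5, j+0.5, θ) over the 23 free cells and 16 admissible headings. For each, cast all 4 beams and compare to the given ranges.
  (4.5, 3.5, 60°): beam 1 = 1.7321 ≠ 0.5176 ✗
  (3.5, 4.5, 285°): beam 1 = 2.5882 ≠ 0.5176 ✗
  (2.5, 4.5, 330°): beam 1 = 2.8868 ≠ 0.5176 ✗
  (4.5, 5.5, 15°): beam 2 = 1.7321 ≠ 0.5774 ✗
  …
  (5.5, 1.5, 15°): r_1=0.5176, r_2=0.5774, r_3=1.0000, r_4=2.5882 — all match ✓
No second candidate reproduces the full scan.

(x, y, θ) = (5.5, 1.5, 15°)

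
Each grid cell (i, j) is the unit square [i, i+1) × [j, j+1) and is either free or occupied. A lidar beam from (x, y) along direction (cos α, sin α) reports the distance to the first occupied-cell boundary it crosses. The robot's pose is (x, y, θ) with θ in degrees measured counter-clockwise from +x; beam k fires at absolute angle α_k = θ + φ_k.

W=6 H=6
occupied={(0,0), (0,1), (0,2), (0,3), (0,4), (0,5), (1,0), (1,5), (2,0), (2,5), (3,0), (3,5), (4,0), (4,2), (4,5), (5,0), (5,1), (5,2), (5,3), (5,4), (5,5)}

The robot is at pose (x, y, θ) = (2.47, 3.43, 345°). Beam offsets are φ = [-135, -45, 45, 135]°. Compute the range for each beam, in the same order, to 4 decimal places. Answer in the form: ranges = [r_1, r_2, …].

beam 1: φ=-135°, α=210°
  direction (-0.8660, -0.5000); cell (2,3); t to first gridline: x 0.5427, y 0.8600 (then +1.1547 / +2.0000)
    (1,3) via x @ 0.5427
    (1,2) via y @ 0.8600
    (0,2) via x @ 1.6974  # hit
  → r_1 = 1.6974
beam 2: φ=-45°, α=300°
  direction (0.5000, -0.8660); cell (2,3); t to first gridline: x 1.0600, y 0.4965 (then +2.0000 / +1.1547)
    (2,2) via y @ 0.4965
    (3,2) via x @ 1.0600
    (3,1) via y @ 1.6512
    (3,0) via y @ 2.8059  # hit
  → r_2 = 2.8059
beam 3: φ=45°, α=30°
  direction (0.8660, 0.5000); cell (2,3); t to first gridline: x 0.6120, y 1.1400 (then +1.1547 / +2.0000)
    (3,3) via x @ 0.6120
    (3,4) via y @ 1.1400
    (4,4) via x @ 1.7667
    (5,4) via x @ 2.9214  # hit
  → r_3 = 2.9214
beam 4: φ=135°, α=120°
  direction (-0.5000, 0.8660); cell (2,3); t to first gridline: x 0.9400, y 0.6582 (then +2.0000 / +1.1547)
    (2,4) via y @ 0.6582
    (1,4) via x @ 0.9400
    (1,5) via y @ 1.8129  # hit
  → r_4 = 1.8129

ranges = [1.6974, 2.8059, 2.9214, 1.8129]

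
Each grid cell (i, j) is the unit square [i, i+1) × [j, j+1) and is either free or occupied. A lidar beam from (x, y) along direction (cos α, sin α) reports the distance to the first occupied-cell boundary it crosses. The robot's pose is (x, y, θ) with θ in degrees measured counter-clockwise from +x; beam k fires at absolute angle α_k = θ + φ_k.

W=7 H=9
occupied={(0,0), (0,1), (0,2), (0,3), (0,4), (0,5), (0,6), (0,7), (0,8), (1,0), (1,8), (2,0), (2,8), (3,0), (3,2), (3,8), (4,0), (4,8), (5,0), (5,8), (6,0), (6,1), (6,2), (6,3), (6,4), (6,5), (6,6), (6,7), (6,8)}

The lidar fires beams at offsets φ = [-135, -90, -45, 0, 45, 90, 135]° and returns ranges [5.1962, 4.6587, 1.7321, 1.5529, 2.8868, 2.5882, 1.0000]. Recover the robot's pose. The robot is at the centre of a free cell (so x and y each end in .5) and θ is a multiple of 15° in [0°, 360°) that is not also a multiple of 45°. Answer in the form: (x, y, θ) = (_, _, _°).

Enumerate (i+0.5, j+0.5, θ) over the 34 free cells and 16 admissible headings. For each, cast all 7 beams and compare to the given ranges.
  (2.5, 6.5, 15°): beam 1 = 3.0000 ≠ 5.1962 ✗
  (4.5, 6.5, 105°): beam 1 = 1.7321 ≠ 5.1962 ✗
  (4.5, 7.5, 285°): beam 1 = 1.0000 ≠ 5.1962 ✗
  (3.5, 6.5, 30°): beam 1 = 5.6940 ≠ 5.1962 ✗
  (3.5, 1.5, 195°): beam 1 = 0.5774 ≠ 5.1962 ✗
  …
  (2.5, 3.5, 195°): r_1=5.1962, r_2=4.6587, r_3=1.7321, r_4=1.5529, r_5=2.8868, r_6=2.5882, r_7=1.0000 — all match ✓
Only this pose fits every beam.

(x, y, θ) = (2.5, 3.5, 195°)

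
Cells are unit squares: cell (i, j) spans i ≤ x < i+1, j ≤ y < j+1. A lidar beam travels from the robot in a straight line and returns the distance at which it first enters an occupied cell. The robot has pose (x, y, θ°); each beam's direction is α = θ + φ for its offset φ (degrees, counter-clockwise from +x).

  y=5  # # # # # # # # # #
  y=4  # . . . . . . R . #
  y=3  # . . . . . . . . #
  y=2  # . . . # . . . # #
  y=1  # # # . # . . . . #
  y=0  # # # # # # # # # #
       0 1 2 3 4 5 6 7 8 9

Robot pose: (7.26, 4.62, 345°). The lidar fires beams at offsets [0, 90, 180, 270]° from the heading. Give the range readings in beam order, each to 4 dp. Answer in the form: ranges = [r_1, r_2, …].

ranges = [1.8014, 0.3934, 1.4682, 3.7477]

beam 1: φ=0°, α=345°
  dir = (cos 345°, sin 345°) = (0.9659, -0.2588); from cell (7,4)
  next x-line at t=0.7661, next y-line at t=2.3955; Δt_x=1.0353, Δt_y=3.8637
    x: enter (8,4) at t=0.7661
    x: enter (9,4) at t=1.8014 ← occupied
  → r_1 = 1.8014
beam 2: φ=90°, α=75°
  dir = (cos 75°, sin 75°) = (0.2588, 0.9659); from cell (7,4)
  next x-line at t=2.8591, next y-line at t=0.3934; Δt_x=3.8637, Δt_y=1.0353
    y: enter (7,5) at t=0.3934 ← occupied
  → r_2 = 0.3934
beam 3: φ=180°, α=165°
  dir = (cos 165°, sin 165°) = (-0.9659, 0.2588); from cell (7,4)
  next x-line at t=0.2692, next y-line at t=1.4682; Δt_x=1.0353, Δt_y=3.8637
    x: enter (6,4) at t=0.2692
    x: enter (5,4) at t=1.3044
    y: enter (5,5) at t=1.4682 ← occupied
  → r_3 = 1.4682
beam 4: φ=270°, α=255°
  dir = (cos 255°, sin 255°) = (-0.2588, -0.9659); from cell (7,4)
  next x-line at t=1.0046, next y-line at t=0.6419; Δt_x=3.8637, Δt_y=1.0353
    y: enter (7,3) at t=0.6419
    x: enter (6,3) at t=1.0046
    y: enter (6,2) at t=1.6771
    y: enter (6,1) at t=2.7124
    y: enter (6,0) at t=3.7477 ← occupied
  → r_4 = 3.7477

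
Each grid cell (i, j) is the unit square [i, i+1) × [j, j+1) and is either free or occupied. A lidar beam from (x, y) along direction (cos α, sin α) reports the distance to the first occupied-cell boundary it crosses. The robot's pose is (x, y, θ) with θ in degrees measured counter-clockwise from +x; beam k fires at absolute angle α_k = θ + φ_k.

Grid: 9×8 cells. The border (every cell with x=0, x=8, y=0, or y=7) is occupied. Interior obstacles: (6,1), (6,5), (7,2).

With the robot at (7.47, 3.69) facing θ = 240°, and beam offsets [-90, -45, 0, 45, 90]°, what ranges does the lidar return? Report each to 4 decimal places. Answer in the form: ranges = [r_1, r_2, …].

beam 1: φ=-90°, α=150°
  dir = (cos 150°, sin 150°) = (-0.8660, 0.5000); from cell (7,3)
  next x-line at t=0.5427, next y-line at t=0.6200; Δt_x=1.1547, Δt_y=2.0000
    x: enter (6,3) at t=0.5427
    y: enter (6,4) at t=0.6200
    x: enter (5,4) at t=1.6974
    y: enter (5,5) at t=2.6200
    x: enter (4,5) at t=2.8521
    x: enter (3,5) at t=4.0068
    y: enter (3,6) at t=4.6200
    x: enter (2,6) at t=5.1615
    x: enter (1,6) at t=6.3162
    y: enter (1,7) at t=6.6200 ← occupied
  → r_1 = 6.6200
beam 2: φ=-45°, α=195°
  dir = (cos 195°, sin 195°) = (-0.9659, -0.2588); from cell (7,3)
  next x-line at t=0.4866, next y-line at t=2.6660; Δt_x=1.0353, Δt_y=3.8637
    x: enter (6,3) at t=0.4866
    x: enter (5,3) at t=1.5219
    x: enter (4,3) at t=2.5571
    y: enter (4,2) at t=2.6660
    x: enter (3,2) at t=3.5924
    x: enter (2,2) at t=4.6277
    x: enter (1,2) at t=5.6630
    y: enter (1,1) at t=6.5297
    x: enter (0,1) at t=6.6982 ← occupied
  → r_2 = 6.6982
beam 3: φ=0°, α=240°
  dir = (cos 240°, sin 240°) = (-0.5000, -0.8660); from cell (7,3)
  next x-line at t=0.9400, next y-line at t=0.7967; Δt_x=2.0000, Δt_y=1.1547
    y: enter (7,2) at t=0.7967 ← occupied
  → r_3 = 0.7967
beam 4: φ=45°, α=285°
  dir = (cos 285°, sin 285°) = (0.2588, -0.9659); from cell (7,3)
  next x-line at t=2.0478, next y-line at t=0.7143; Δt_x=3.8637, Δt_y=1.0353
    y: enter (7,2) at t=0.7143 ← occupied
  → r_4 = 0.7143
beam 5: φ=90°, α=330°
  dir = (cos 330°, sin 330°) = (0.8660, -0.5000); from cell (7,3)
  next x-line at t=0.6120, next y-line at t=1.3800; Δt_x=1.1547, Δt_y=2.0000
    x: enter (8,3) at t=0.6120 ← occupied
  → r_5 = 0.6120

ranges = [6.6200, 6.6982, 0.7967, 0.7143, 0.6120]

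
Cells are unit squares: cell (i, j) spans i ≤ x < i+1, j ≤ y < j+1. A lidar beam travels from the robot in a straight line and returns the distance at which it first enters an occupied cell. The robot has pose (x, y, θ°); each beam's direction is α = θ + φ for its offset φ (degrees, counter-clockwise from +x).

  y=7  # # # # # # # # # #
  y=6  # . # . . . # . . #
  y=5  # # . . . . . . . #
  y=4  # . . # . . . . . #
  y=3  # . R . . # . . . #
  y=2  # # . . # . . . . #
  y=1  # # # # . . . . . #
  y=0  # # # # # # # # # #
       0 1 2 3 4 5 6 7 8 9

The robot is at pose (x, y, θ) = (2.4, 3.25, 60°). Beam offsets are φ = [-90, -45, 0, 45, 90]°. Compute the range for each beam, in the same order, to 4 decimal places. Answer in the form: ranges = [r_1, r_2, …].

ranges = [1.8475, 2.6917, 1.2000, 1.8117, 1.6166]

beam 1: φ=-90°, α=330°
  direction (0.8660, -0.5000); cell (2,3); t to first gridline: x 0.6928, y 0.5000 (then +1.1547 / +2.0000)
    (2,2) via y @ 0.5000
    (3,2) via x @ 0.6928
    (4,2) via x @ 1.8475  # hit
  → r_1 = 1.8475
beam 2: φ=-45°, α=15°
  direction (0.9659, 0.2588); cell (2,3); t to first gridline: x 0.6212, y 2.8978 (then +1.0353 / +3.8637)
    (3,3) via x @ 0.6212
    (4,3) via x @ 1.6564
    (5,3) via x @ 2.6917  # hit
  → r_2 = 2.6917
beam 3: φ=0°, α=60°
  direction (0.5000, 0.8660); cell (2,3); t to first gridline: x 1.2000, y 0.8660 (then +2.0000 / +1.1547)
    (2,4) via y @ 0.8660
    (3,4) via x @ 1.2000  # hit
  → r_3 = 1.2000
beam 4: φ=45°, α=105°
  direction (-0.2588, 0.9659); cell (2,3); t to first gridline: x 1.5455, y 0.7765 (then +3.8637 / +1.0353)
    (2,4) via y @ 0.7765
    (1,4) via x @ 1.5455
    (1,5) via y @ 1.8117  # hit
  → r_4 = 1.8117
beam 5: φ=90°, α=150°
  direction (-0.8660, 0.5000); cell (2,3); t to first gridline: x 0.4619, y 1.5000 (then +1.1547 / +2.0000)
    (1,3) via x @ 0.4619
    (1,4) via y @ 1.5000
    (0,4) via x @ 1.6166  # hit
  → r_5 = 1.6166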